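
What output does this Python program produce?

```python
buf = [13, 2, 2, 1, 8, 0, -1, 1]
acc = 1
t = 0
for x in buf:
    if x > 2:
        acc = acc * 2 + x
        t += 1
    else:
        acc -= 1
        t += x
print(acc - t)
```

22

x=13: >2, acc = 1*2+13 = 15; t=1
x=2: not >2, acc = 15-1 = 14; t=3
x=2: not >2, acc = 14-1 = 13; t=5
x=1: not >2, acc = 13-1 = 12; t=6
x=8: >2, acc = 12*2+8 = 32; t=7
x=0: not >2, acc = 32-1 = 31; t=7
x=-1: not >2, acc = 31-1 = 30; t=6
x=1: not >2, acc = 30-1 = 29; t=7
acc-t = 29-7 = 22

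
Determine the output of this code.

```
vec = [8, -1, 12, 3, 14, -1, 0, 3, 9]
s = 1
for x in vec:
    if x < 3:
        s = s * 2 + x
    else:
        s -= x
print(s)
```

-190

x=8: not <3, s = 1-8 = -7
x=-1: <3, s = (-7)*2+(-1) = -15
x=12: not <3, s = (-15)-12 = -27
x=3: not <3, s = (-27)-3 = -30
x=14: not <3, s = (-30)-14 = -44
x=-1: <3, s = (-44)*2+(-1) = -89
x=0: <3, s = (-89)*2+0 = -178
x=3: not <3, s = (-178)-3 = -181
x=9: not <3, s = (-181)-9 = -190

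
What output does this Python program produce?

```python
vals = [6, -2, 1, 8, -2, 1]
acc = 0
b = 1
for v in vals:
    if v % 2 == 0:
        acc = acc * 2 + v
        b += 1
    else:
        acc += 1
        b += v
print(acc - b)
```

52

v=6: even, acc = 0*2+6 = 6; b=2
v=-2: even, acc = 6*2+(-2) = 10; b=3
v=1: not even, acc = 10+1 = 11; b=4
v=8: even, acc = 11*2+8 = 30; b=5
v=-2: even, acc = 30*2+(-2) = 58; b=6
v=1: not even, acc = 58+1 = 59; b=7
acc-b = 59-7 = 52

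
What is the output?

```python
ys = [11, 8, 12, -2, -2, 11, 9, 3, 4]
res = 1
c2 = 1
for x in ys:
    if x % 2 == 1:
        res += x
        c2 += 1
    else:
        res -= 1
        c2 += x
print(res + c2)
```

x=11: odd, res = 1+11 = 12; c2=2
x=8: not odd, res = 12-1 = 11; c2=10
x=12: not odd, res = 11-1 = 10; c2=22
x=-2: not odd, res = 10-1 = 9; c2=20
x=-2: not odd, res = 9-1 = 8; c2=18
x=11: odd, res = 8+11 = 19; c2=19
x=9: odd, res = 19+9 = 28; c2=20
x=3: odd, res = 28+3 = 31; c2=21
x=4: not odd, res = 31-1 = 30; c2=25
res+c2 = 30+25 = 55

55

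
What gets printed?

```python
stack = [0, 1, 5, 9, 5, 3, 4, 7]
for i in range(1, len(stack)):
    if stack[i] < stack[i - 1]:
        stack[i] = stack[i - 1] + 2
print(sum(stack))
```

71

i=1: 1>=0, unchanged → [0, 1, 5, 9, 5, 3, 4, 7]
i=2: 5>=1, unchanged → [0, 1, 5, 9, 5, 3, 4, 7]
i=3: 9>=5, unchanged → [0, 1, 5, 9, 5, 3, 4, 7]
i=4: 5<9, stack[4] = 9+2 = 11 → [0, 1, 5, 9, 11, 3, 4, 7]
i=5: 3<11, stack[5] = 11+2 = 13 → [0, 1, 5, 9, 11, 13, 4, 7]
i=6: 4<13, stack[6] = 13+2 = 15 → [0, 1, 5, 9, 11, 13, 15, 7]
i=7: 7<15, stack[7] = 15+2 = 17 → [0, 1, 5, 9, 11, 13, 15, 17]
sum = 71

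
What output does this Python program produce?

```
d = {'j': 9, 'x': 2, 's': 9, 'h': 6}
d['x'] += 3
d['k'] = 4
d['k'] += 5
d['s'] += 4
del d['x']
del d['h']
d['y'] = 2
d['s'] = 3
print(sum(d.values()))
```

23

d['x'] = 2+3 = 5 → {'j': 9, 'x': 5, 's': 9, 'h': 6}
d['k'] = 4 → {'j': 9, 'x': 5, 's': 9, 'h': 6, 'k': 4}
d['k'] = 4+5 = 9 → {'j': 9, 'x': 5, 's': 9, 'h': 6, 'k': 9}
d['s'] = 9+4 = 13 → {'j': 9, 'x': 5, 's': 13, 'h': 6, 'k': 9}
del 'x' → {'j': 9, 's': 13, 'h': 6, 'k': 9}
del 'h' → {'j': 9, 's': 13, 'k': 9}
d['y'] = 2 → {'j': 9, 's': 13, 'k': 9, 'y': 2}
d['s'] = 3 → {'j': 9, 's': 3, 'k': 9, 'y': 2}
sum of values = 23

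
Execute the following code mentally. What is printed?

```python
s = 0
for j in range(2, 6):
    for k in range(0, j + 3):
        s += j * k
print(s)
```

j=2,k=0: s = 0+0 = 0
j=2,k=1: s = 0+2 = 2
j=2,k=2: s = 2+4 = 6
j=2,k=3: s = 6+6 = 12
j=2,k=4: s = 12+8 = 20
j=3,k=0: s = 20+0 = 20
j=3,k=1: s = 20+3 = 23
j=3,k=2: s = 23+6 = 29
j=3,k=3: s = 29+9 = 38
j=3,k=4: s = 38+12 = 50
j=3,k=5: s = 50+15 = 65
j=4,k=0: s = 65+0 = 65
j=4,k=1: s = 65+4 = 69
j=4,k=2: s = 69+8 = 77
j=4,k=3: s = 77+12 = 89
j=4,k=4: s = 89+16 = 105
j=4,k=5: s = 105+20 = 125
j=4,k=6: s = 125+24 = 149
j=5,k=0: s = 149+0 = 149
j=5,k=1: s = 149+5 = 154
j=5,k=2: s = 154+10 = 164
j=5,k=3: s = 164+15 = 179
j=5,k=4: s = 179+20 = 199
j=5,k=5: s = 199+25 = 224
j=5,k=6: s = 224+30 = 254
j=5,k=7: s = 254+35 = 289

289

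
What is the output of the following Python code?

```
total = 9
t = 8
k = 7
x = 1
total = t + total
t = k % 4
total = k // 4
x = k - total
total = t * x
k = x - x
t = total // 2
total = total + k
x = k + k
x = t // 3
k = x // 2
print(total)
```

total = 8+9 = 17
t = 7%4 = 3
total = 7//4 = 1
x = 7-1 = 6
total = 3*6 = 18
k = 6-6 = 0
t = 18//2 = 9
total = 18+0 = 18
x = 0+0 = 0
x = 9//3 = 3
k = 3//2 = 1

18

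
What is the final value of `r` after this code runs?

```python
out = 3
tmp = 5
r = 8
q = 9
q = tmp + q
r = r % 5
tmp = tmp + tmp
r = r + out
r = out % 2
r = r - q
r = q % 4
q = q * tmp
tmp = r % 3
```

q = 5+9 = 14
r = 8%5 = 3
tmp = 5+5 = 10
r = 3+3 = 6
r = 3%2 = 1
r = 1-14 = -13
r = 14%4 = 2
q = 14*10 = 140
tmp = 2%3 = 2

2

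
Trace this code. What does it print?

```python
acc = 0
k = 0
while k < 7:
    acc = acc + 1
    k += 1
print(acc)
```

7

k=0: acc = 0+1 = 1
k=1: acc = 1+1 = 2
k=2: acc = 2+1 = 3
k=3: acc = 3+1 = 4
k=4: acc = 4+1 = 5
k=5: acc = 5+1 = 6
k=6: acc = 6+1 = 7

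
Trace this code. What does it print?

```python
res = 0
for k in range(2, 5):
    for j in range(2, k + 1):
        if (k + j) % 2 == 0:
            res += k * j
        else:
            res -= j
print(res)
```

32

k=2,j=2: even sum, res = 0+4 = 4
k=3,j=2: odd sum, res = 4-2 = 2
k=3,j=3: even sum, res = 2+9 = 11
k=4,j=2: even sum, res = 11+8 = 19
k=4,j=3: odd sum, res = 19-3 = 16
k=4,j=4: even sum, res = 16+16 = 32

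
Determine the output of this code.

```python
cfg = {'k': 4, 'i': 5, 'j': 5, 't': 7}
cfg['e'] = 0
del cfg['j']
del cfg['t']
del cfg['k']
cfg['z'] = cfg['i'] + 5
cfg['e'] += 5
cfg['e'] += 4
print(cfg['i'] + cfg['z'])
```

cfg['e'] = 0 → {'k': 4, 'i': 5, 'j': 5, 't': 7, 'e': 0}
del 'j' → {'k': 4, 'i': 5, 't': 7, 'e': 0}
del 't' → {'k': 4, 'i': 5, 'e': 0}
del 'k' → {'i': 5, 'e': 0}
cfg['z'] = cfg['i']+5 = 10 → {'i': 5, 'e': 0, 'z': 10}
cfg['e'] = 0+5 = 5 → {'i': 5, 'e': 5, 'z': 10}
cfg['e'] = 5+4 = 9 → {'i': 5, 'e': 9, 'z': 10}
cfg['i']+cfg['z'] = 5+10 = 15

15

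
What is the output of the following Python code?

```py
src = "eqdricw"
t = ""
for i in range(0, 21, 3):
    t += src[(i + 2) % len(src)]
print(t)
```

i=0: add src[2]='d' → 'd'
i=3: add src[5]='c' → 'dc'
i=6: add src[1]='q' → 'dcq'
i=9: add src[4]='i' → 'dcqi'
i=12: add src[0]='e' → 'dcqie'
i=15: add src[3]='r' → 'dcqier'
i=18: add src[6]='w' → 'dcqierw'

dcqierw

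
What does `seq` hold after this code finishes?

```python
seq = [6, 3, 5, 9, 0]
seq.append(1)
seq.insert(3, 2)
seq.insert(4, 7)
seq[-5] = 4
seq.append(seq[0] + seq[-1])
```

[6, 3, 5, 4, 7, 9, 0, 1, 7]

append 1 → [6, 3, 5, 9, 0, 1]
insert 2 at 3 → [6, 3, 5, 2, 9, 0, 1]
insert 7 at 4 → [6, 3, 5, 2, 7, 9, 0, 1]
seq[-5] = 4 → [6, 3, 5, 4, 7, 9, 0, 1]
append seq[0]+seq[-1] = 6+1 = 7 → [6, 3, 5, 4, 7, 9, 0, 1, 7]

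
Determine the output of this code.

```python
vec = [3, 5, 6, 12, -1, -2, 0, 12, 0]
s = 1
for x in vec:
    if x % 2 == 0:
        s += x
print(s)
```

29

x=3: not even
x=5: not even
x=6: even, s = 1+6 = 7
x=12: even, s = 7+12 = 19
x=-1: not even
x=-2: even, s = 19+(-2) = 17
x=0: even, s = 17+0 = 17
x=12: even, s = 17+12 = 29
x=0: even, s = 29+0 = 29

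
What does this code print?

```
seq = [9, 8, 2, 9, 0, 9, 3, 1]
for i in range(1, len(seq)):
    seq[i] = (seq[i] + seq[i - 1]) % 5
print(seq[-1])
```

i=1: seq[1] = (8+9)%5 = 2 → [9, 2, 2, 9, 0, 9, 3, 1]
i=2: seq[2] = (2+2)%5 = 4 → [9, 2, 4, 9, 0, 9, 3, 1]
i=3: seq[3] = (9+4)%5 = 3 → [9, 2, 4, 3, 0, 9, 3, 1]
i=4: seq[4] = (0+3)%5 = 3 → [9, 2, 4, 3, 3, 9, 3, 1]
i=5: seq[5] = (9+3)%5 = 2 → [9, 2, 4, 3, 3, 2, 3, 1]
i=6: seq[6] = (3+2)%5 = 0 → [9, 2, 4, 3, 3, 2, 0, 1]
i=7: seq[7] = (1+0)%5 = 1 → [9, 2, 4, 3, 3, 2, 0, 1]

1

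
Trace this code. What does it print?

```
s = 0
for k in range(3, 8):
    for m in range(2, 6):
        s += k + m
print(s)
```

170

k=3,m=2: s = 0+5 = 5
k=3,m=3: s = 5+6 = 11
k=3,m=4: s = 11+7 = 18
k=3,m=5: s = 18+8 = 26
k=4,m=2: s = 26+6 = 32
k=4,m=3: s = 32+7 = 39
k=4,m=4: s = 39+8 = 47
k=4,m=5: s = 47+9 = 56
k=5,m=2: s = 56+7 = 63
k=5,m=3: s = 63+8 = 71
k=5,m=4: s = 71+9 = 80
k=5,m=5: s = 80+10 = 90
k=6,m=2: s = 90+8 = 98
k=6,m=3: s = 98+9 = 107
k=6,m=4: s = 107+10 = 117
k=6,m=5: s = 117+11 = 128
k=7,m=2: s = 128+9 = 137
k=7,m=3: s = 137+10 = 147
k=7,m=4: s = 147+11 = 158
k=7,m=5: s = 158+12 = 170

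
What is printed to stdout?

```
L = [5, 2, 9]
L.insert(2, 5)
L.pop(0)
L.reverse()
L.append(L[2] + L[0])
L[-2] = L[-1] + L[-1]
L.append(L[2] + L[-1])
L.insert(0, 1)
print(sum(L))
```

insert 5 at 2 → [5, 2, 5, 9]
pop(0) removes 5 → [2, 5, 9]
reverse → [9, 5, 2]
append L[2]+L[0] = 2+9 = 11 → [9, 5, 2, 11]
L[-2] = L[-1]+L[-1] = 11+11 = 22 → [9, 5, 22, 11]
append L[2]+L[-1] = 22+11 = 33 → [9, 5, 22, 11, 33]
insert 1 at 0 → [1, 9, 5, 22, 11, 33]
sum = 81

81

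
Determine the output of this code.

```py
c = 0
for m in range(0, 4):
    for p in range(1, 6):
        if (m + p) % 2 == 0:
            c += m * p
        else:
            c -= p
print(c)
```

18

m=0,p=1: odd sum, c = 0-1 = -1
m=0,p=2: even sum, c = (-1)+0 = -1
m=0,p=3: odd sum, c = (-1)-3 = -4
m=0,p=4: even sum, c = (-4)+0 = -4
m=0,p=5: odd sum, c = (-4)-5 = -9
m=1,p=1: even sum, c = (-9)+1 = -8
m=1,p=2: odd sum, c = (-8)-2 = -10
m=1,p=3: even sum, c = (-10)+3 = -7
m=1,p=4: odd sum, c = (-7)-4 = -11
m=1,p=5: even sum, c = (-11)+5 = -6
m=2,p=1: odd sum, c = (-6)-1 = -7
m=2,p=2: even sum, c = (-7)+4 = -3
m=2,p=3: odd sum, c = (-3)-3 = -6
m=2,p=4: even sum, c = (-6)+8 = 2
m=2,p=5: odd sum, c = 2-5 = -3
m=3,p=1: even sum, c = (-3)+3 = 0
m=3,p=2: odd sum, c = 0-2 = -2
m=3,p=3: even sum, c = (-2)+9 = 7
m=3,p=4: odd sum, c = 7-4 = 3
m=3,p=5: even sum, c = 3+15 = 18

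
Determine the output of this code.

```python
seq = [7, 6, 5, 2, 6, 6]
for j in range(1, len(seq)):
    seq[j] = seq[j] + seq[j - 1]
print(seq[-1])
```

j=1: seq[1] = 6+7 = 13 → [7, 13, 5, 2, 6, 6]
j=2: seq[2] = 5+13 = 18 → [7, 13, 18, 2, 6, 6]
j=3: seq[3] = 2+18 = 20 → [7, 13, 18, 20, 6, 6]
j=4: seq[4] = 6+20 = 26 → [7, 13, 18, 20, 26, 6]
j=5: seq[5] = 6+26 = 32 → [7, 13, 18, 20, 26, 32]

32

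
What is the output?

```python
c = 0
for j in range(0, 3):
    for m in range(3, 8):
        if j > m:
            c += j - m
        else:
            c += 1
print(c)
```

j=0,m=3: not 0>3, c = 0+1 = 1
j=0,m=4: not 0>4, c = 1+1 = 2
j=0,m=5: not 0>5, c = 2+1 = 3
j=0,m=6: not 0>6, c = 3+1 = 4
j=0,m=7: not 0>7, c = 4+1 = 5
j=1,m=3: not 1>3, c = 5+1 = 6
j=1,m=4: not 1>4, c = 6+1 = 7
j=1,m=5: not 1>5, c = 7+1 = 8
j=1,m=6: not 1>6, c = 8+1 = 9
j=1,m=7: not 1>7, c = 9+1 = 10
j=2,m=3: not 2>3, c = 10+1 = 11
j=2,m=4: not 2>4, c = 11+1 = 12
j=2,m=5: not 2>5, c = 12+1 = 13
j=2,m=6: not 2>6, c = 13+1 = 14
j=2,m=7: not 2>7, c = 14+1 = 15

15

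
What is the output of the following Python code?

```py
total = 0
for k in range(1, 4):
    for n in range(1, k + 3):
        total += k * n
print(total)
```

k=1,n=1: total = 0+1 = 1
k=1,n=2: total = 1+2 = 3
k=1,n=3: total = 3+3 = 6
k=2,n=1: total = 6+2 = 8
k=2,n=2: total = 8+4 = 12
k=2,n=3: total = 12+6 = 18
k=2,n=4: total = 18+8 = 26
k=3,n=1: total = 26+3 = 29
k=3,n=2: total = 29+6 = 35
k=3,n=3: total = 35+9 = 44
k=3,n=4: total = 44+12 = 56
k=3,n=5: total = 56+15 = 71

71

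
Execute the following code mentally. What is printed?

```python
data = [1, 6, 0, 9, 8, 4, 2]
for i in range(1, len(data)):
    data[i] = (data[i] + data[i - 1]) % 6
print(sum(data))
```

11

i=1: data[1] = (6+1)%6 = 1 → [1, 1, 0, 9, 8, 4, 2]
i=2: data[2] = (0+1)%6 = 1 → [1, 1, 1, 9, 8, 4, 2]
i=3: data[3] = (9+1)%6 = 4 → [1, 1, 1, 4, 8, 4, 2]
i=4: data[4] = (8+4)%6 = 0 → [1, 1, 1, 4, 0, 4, 2]
i=5: data[5] = (4+0)%6 = 4 → [1, 1, 1, 4, 0, 4, 2]
i=6: data[6] = (2+4)%6 = 0 → [1, 1, 1, 4, 0, 4, 0]
sum = 11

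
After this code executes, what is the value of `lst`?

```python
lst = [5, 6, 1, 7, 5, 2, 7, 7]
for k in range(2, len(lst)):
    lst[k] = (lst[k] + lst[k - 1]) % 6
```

[5, 6, 1, 2, 1, 3, 4, 5]

k=2: lst[2] = (1+6)%6 = 1 → [5, 6, 1, 7, 5, 2, 7, 7]
k=3: lst[3] = (7+1)%6 = 2 → [5, 6, 1, 2, 5, 2, 7, 7]
k=4: lst[4] = (5+2)%6 = 1 → [5, 6, 1, 2, 1, 2, 7, 7]
k=5: lst[5] = (2+1)%6 = 3 → [5, 6, 1, 2, 1, 3, 7, 7]
k=6: lst[6] = (7+3)%6 = 4 → [5, 6, 1, 2, 1, 3, 4, 7]
k=7: lst[7] = (7+4)%6 = 5 → [5, 6, 1, 2, 1, 3, 4, 5]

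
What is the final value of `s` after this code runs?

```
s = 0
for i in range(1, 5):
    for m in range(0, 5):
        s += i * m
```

i=1,m=0: s = 0+0 = 0
i=1,m=1: s = 0+1 = 1
i=1,m=2: s = 1+2 = 3
i=1,m=3: s = 3+3 = 6
i=1,m=4: s = 6+4 = 10
i=2,m=0: s = 10+0 = 10
i=2,m=1: s = 10+2 = 12
i=2,m=2: s = 12+4 = 16
i=2,m=3: s = 16+6 = 22
i=2,m=4: s = 22+8 = 30
i=3,m=0: s = 30+0 = 30
i=3,m=1: s = 30+3 = 33
i=3,m=2: s = 33+6 = 39
i=3,m=3: s = 39+9 = 48
i=3,m=4: s = 48+12 = 60
i=4,m=0: s = 60+0 = 60
i=4,m=1: s = 60+4 = 64
i=4,m=2: s = 64+8 = 72
i=4,m=3: s = 72+12 = 84
i=4,m=4: s = 84+16 = 100

100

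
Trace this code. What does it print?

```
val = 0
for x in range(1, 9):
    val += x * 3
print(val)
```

108

x=1: val = 0+1*3 = 3
x=2: val = 3+2*3 = 9
x=3: val = 9+3*3 = 18
x=4: val = 18+4*3 = 30
x=5: val = 30+5*3 = 45
x=6: val = 45+6*3 = 63
x=7: val = 63+7*3 = 84
x=8: val = 84+8*3 = 108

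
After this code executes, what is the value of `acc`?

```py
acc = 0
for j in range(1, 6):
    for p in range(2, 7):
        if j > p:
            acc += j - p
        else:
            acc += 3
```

67

j=1,p=2: not 1>2, acc = 0+3 = 3
j=1,p=3: not 1>3, acc = 3+3 = 6
j=1,p=4: not 1>4, acc = 6+3 = 9
j=1,p=5: not 1>5, acc = 9+3 = 12
j=1,p=6: not 1>6, acc = 12+3 = 15
j=2,p=2: not 2>2, acc = 15+3 = 18
j=2,p=3: not 2>3, acc = 18+3 = 21
j=2,p=4: not 2>4, acc = 21+3 = 24
j=2,p=5: not 2>5, acc = 24+3 = 27
j=2,p=6: not 2>6, acc = 27+3 = 30
j=3,p=2: 3>2, acc = 30+1 = 31
j=3,p=3: not 3>3, acc = 31+3 = 34
j=3,p=4: not 3>4, acc = 34+3 = 37
j=3,p=5: not 3>5, acc = 37+3 = 40
j=3,p=6: not 3>6, acc = 40+3 = 43
j=4,p=2: 4>2, acc = 43+2 = 45
j=4,p=3: 4>3, acc = 45+1 = 46
j=4,p=4: not 4>4, acc = 46+3 = 49
j=4,p=5: not 4>5, acc = 49+3 = 52
j=4,p=6: not 4>6, acc = 52+3 = 55
j=5,p=2: 5>2, acc = 55+3 = 58
j=5,p=3: 5>3, acc = 58+2 = 60
j=5,p=4: 5>4, acc = 60+1 = 61
j=5,p=5: not 5>5, acc = 61+3 = 64
j=5,p=6: not 5>6, acc = 64+3 = 67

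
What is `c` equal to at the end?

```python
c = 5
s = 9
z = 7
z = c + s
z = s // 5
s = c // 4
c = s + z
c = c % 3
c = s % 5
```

1

z = 5+9 = 14
z = 9//5 = 1
s = 5//4 = 1
c = 1+1 = 2
c = 2%3 = 2
c = 1%5 = 1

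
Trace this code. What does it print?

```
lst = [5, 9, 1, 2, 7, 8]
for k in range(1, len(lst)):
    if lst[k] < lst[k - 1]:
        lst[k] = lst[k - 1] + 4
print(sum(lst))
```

k=1: 9>=5, unchanged → [5, 9, 1, 2, 7, 8]
k=2: 1<9, lst[2] = 9+4 = 13 → [5, 9, 13, 2, 7, 8]
k=3: 2<13, lst[3] = 13+4 = 17 → [5, 9, 13, 17, 7, 8]
k=4: 7<17, lst[4] = 17+4 = 21 → [5, 9, 13, 17, 21, 8]
k=5: 8<21, lst[5] = 21+4 = 25 → [5, 9, 13, 17, 21, 25]
sum = 90

90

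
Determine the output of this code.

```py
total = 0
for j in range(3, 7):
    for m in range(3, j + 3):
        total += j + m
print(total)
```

174

j=3,m=3: total = 0+6 = 6
j=3,m=4: total = 6+7 = 13
j=3,m=5: total = 13+8 = 21
j=4,m=3: total = 21+7 = 28
j=4,m=4: total = 28+8 = 36
j=4,m=5: total = 36+9 = 45
j=4,m=6: total = 45+10 = 55
j=5,m=3: total = 55+8 = 63
j=5,m=4: total = 63+9 = 72
j=5,m=5: total = 72+10 = 82
j=5,m=6: total = 82+11 = 93
j=5,m=7: total = 93+12 = 105
j=6,m=3: total = 105+9 = 114
j=6,m=4: total = 114+10 = 124
j=6,m=5: total = 124+11 = 135
j=6,m=6: total = 135+12 = 147
j=6,m=7: total = 147+13 = 160
j=6,m=8: total = 160+14 = 174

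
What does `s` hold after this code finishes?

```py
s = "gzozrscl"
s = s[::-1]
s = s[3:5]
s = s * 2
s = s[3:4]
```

'z'

reverse → 'lcsrzozg'
slice [3:5] → 'rz'
repeat ×2 → 'rzrz'
slice [3:4] → 'z'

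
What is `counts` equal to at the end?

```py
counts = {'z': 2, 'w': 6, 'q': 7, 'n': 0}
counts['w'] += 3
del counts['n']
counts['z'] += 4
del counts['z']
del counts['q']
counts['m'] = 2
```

counts['w'] = 6+3 = 9 → {'z': 2, 'w': 9, 'q': 7, 'n': 0}
del 'n' → {'z': 2, 'w': 9, 'q': 7}
counts['z'] = 2+4 = 6 → {'z': 6, 'w': 9, 'q': 7}
del 'z' → {'w': 9, 'q': 7}
del 'q' → {'w': 9}
counts['m'] = 2 → {'w': 9, 'm': 2}

{'w': 9, 'm': 2}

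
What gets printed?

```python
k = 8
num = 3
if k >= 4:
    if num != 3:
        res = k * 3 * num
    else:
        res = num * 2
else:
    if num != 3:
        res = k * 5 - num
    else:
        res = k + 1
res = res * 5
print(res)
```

30

k=8, num=3
k >= 4 is True; num != 3 is False
→ res = num * 2 = 6
res = 6*5 = 30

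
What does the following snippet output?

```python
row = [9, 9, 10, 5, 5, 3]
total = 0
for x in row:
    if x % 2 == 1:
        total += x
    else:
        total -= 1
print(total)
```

30

x=9: odd, total = 0+9 = 9
x=9: odd, total = 9+9 = 18
x=10: not odd, total = 18-1 = 17
x=5: odd, total = 17+5 = 22
x=5: odd, total = 22+5 = 27
x=3: odd, total = 27+3 = 30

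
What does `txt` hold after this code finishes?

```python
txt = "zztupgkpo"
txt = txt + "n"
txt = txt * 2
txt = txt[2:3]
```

't'

+ 'n' → 'zztupgkpon'
repeat ×2 → 'zztupgkponzztupgkpon'
slice [2:3] → 't'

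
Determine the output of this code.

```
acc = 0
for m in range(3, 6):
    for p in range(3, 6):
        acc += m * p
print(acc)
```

144

m=3,p=3: acc = 0+9 = 9
m=3,p=4: acc = 9+12 = 21
m=3,p=5: acc = 21+15 = 36
m=4,p=3: acc = 36+12 = 48
m=4,p=4: acc = 48+16 = 64
m=4,p=5: acc = 64+20 = 84
m=5,p=3: acc = 84+15 = 99
m=5,p=4: acc = 99+20 = 119
m=5,p=5: acc = 119+25 = 144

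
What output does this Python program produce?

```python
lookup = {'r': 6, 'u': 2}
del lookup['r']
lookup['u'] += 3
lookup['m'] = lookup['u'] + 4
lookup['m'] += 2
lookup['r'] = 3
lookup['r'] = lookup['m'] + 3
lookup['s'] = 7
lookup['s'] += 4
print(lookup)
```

del 'r' → {'u': 2}
lookup['u'] = 2+3 = 5 → {'u': 5}
lookup['m'] = lookup['u']+4 = 9 → {'u': 5, 'm': 9}
lookup['m'] = 9+2 = 11 → {'u': 5, 'm': 11}
lookup['r'] = 3 → {'u': 5, 'm': 11, 'r': 3}
lookup['r'] = lookup['m']+3 = 14 → {'u': 5, 'm': 11, 'r': 14}
lookup['s'] = 7 → {'u': 5, 'm': 11, 'r': 14, 's': 7}
lookup['s'] = 7+4 = 11 → {'u': 5, 'm': 11, 'r': 14, 's': 11}

{'u': 5, 'm': 11, 'r': 14, 's': 11}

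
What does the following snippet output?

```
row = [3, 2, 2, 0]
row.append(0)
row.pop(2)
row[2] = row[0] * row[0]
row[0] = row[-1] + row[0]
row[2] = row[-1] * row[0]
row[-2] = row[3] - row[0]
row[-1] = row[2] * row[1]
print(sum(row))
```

append 0 → [3, 2, 2, 0, 0]
pop(2) removes 2 → [3, 2, 0, 0]
row[2] = row[0]*row[0] = 3*3 = 9 → [3, 2, 9, 0]
row[0] = row[-1]+row[0] = 0+3 = 3 → [3, 2, 9, 0]
row[2] = row[-1]*row[0] = 0*3 = 0 → [3, 2, 0, 0]
row[-2] = row[3]-row[0] = 0-3 = -3 → [3, 2, -3, 0]
row[-1] = row[2]*row[1] = (-3)*2 = -6 → [3, 2, -3, -6]
sum = -4

-4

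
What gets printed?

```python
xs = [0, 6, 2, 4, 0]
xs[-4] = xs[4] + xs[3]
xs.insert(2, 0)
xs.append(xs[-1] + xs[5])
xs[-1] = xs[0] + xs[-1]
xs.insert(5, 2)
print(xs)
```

[0, 4, 0, 2, 4, 2, 0, 0]

xs[-4] = xs[4]+xs[3] = 0+4 = 4 → [0, 4, 2, 4, 0]
insert 0 at 2 → [0, 4, 0, 2, 4, 0]
append xs[-1]+xs[5] = 0+0 = 0 → [0, 4, 0, 2, 4, 0, 0]
xs[-1] = xs[0]+xs[-1] = 0+0 = 0 → [0, 4, 0, 2, 4, 0, 0]
insert 2 at 5 → [0, 4, 0, 2, 4, 2, 0, 0]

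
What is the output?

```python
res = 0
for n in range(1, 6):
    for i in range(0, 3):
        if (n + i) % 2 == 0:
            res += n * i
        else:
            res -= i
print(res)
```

n=1,i=0: odd sum, res = 0-0 = 0
n=1,i=1: even sum, res = 0+1 = 1
n=1,i=2: odd sum, res = 1-2 = -1
n=2,i=0: even sum, res = (-1)+0 = -1
n=2,i=1: odd sum, res = (-1)-1 = -2
n=2,i=2: even sum, res = (-2)+4 = 2
n=3,i=0: odd sum, res = 2-0 = 2
n=3,i=1: even sum, res = 2+3 = 5
n=3,i=2: odd sum, res = 5-2 = 3
n=4,i=0: even sum, res = 3+0 = 3
n=4,i=1: odd sum, res = 3-1 = 2
n=4,i=2: even sum, res = 2+8 = 10
n=5,i=0: odd sum, res = 10-0 = 10
n=5,i=1: even sum, res = 10+5 = 15
n=5,i=2: odd sum, res = 15-2 = 13

13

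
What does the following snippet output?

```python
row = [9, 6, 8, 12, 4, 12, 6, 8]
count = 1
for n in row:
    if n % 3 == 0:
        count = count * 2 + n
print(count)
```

n=9: %3==0, count = 1*2+9 = 11
n=6: %3==0, count = 11*2+6 = 28
n=8: not %3==0
n=12: %3==0, count = 28*2+12 = 68
n=4: not %3==0
n=12: %3==0, count = 68*2+12 = 148
n=6: %3==0, count = 148*2+6 = 302
n=8: not %3==0

302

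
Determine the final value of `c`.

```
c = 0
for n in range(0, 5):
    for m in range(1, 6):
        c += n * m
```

150

n=0,m=1: c = 0+0 = 0
n=0,m=2: c = 0+0 = 0
n=0,m=3: c = 0+0 = 0
n=0,m=4: c = 0+0 = 0
n=0,m=5: c = 0+0 = 0
n=1,m=1: c = 0+1 = 1
n=1,m=2: c = 1+2 = 3
n=1,m=3: c = 3+3 = 6
n=1,m=4: c = 6+4 = 10
n=1,m=5: c = 10+5 = 15
n=2,m=1: c = 15+2 = 17
n=2,m=2: c = 17+4 = 21
n=2,m=3: c = 21+6 = 27
n=2,m=4: c = 27+8 = 35
n=2,m=5: c = 35+10 = 45
n=3,m=1: c = 45+3 = 48
n=3,m=2: c = 48+6 = 54
n=3,m=3: c = 54+9 = 63
n=3,m=4: c = 63+12 = 75
n=3,m=5: c = 75+15 = 90
n=4,m=1: c = 90+4 = 94
n=4,m=2: c = 94+8 = 102
n=4,m=3: c = 102+12 = 114
n=4,m=4: c = 114+16 = 130
n=4,m=5: c = 130+20 = 150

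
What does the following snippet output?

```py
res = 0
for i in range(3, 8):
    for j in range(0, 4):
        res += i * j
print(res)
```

i=3,j=0: res = 0+0 = 0
i=3,j=1: res = 0+3 = 3
i=3,j=2: res = 3+6 = 9
i=3,j=3: res = 9+9 = 18
i=4,j=0: res = 18+0 = 18
i=4,j=1: res = 18+4 = 22
i=4,j=2: res = 22+8 = 30
i=4,j=3: res = 30+12 = 42
i=5,j=0: res = 42+0 = 42
i=5,j=1: res = 42+5 = 47
i=5,j=2: res = 47+10 = 57
i=5,j=3: res = 57+15 = 72
i=6,j=0: res = 72+0 = 72
i=6,j=1: res = 72+6 = 78
i=6,j=2: res = 78+12 = 90
i=6,j=3: res = 90+18 = 108
i=7,j=0: res = 108+0 = 108
i=7,j=1: res = 108+7 = 115
i=7,j=2: res = 115+14 = 129
i=7,j=3: res = 129+21 = 150

150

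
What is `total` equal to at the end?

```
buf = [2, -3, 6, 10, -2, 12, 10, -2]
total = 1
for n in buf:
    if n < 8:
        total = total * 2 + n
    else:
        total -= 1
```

n=2: <8, total = 1*2+2 = 4
n=-3: <8, total = 4*2+(-3) = 5
n=6: <8, total = 5*2+6 = 16
n=10: not <8, total = 16-1 = 15
n=-2: <8, total = 15*2+(-2) = 28
n=12: not <8, total = 28-1 = 27
n=10: not <8, total = 27-1 = 26
n=-2: <8, total = 26*2+(-2) = 50

50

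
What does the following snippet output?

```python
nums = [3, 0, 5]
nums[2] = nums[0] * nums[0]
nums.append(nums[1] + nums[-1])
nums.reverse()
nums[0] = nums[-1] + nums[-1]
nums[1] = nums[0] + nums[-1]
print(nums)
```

[6, 9, 0, 3]

nums[2] = nums[0]*nums[0] = 3*3 = 9 → [3, 0, 9]
append nums[1]+nums[-1] = 0+9 = 9 → [3, 0, 9, 9]
reverse → [9, 9, 0, 3]
nums[0] = nums[-1]+nums[-1] = 3+3 = 6 → [6, 9, 0, 3]
nums[1] = nums[0]+nums[-1] = 6+3 = 9 → [6, 9, 0, 3]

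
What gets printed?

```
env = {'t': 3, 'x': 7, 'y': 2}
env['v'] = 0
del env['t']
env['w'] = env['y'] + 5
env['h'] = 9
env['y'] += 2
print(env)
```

{'x': 7, 'y': 4, 'v': 0, 'w': 7, 'h': 9}

env['v'] = 0 → {'t': 3, 'x': 7, 'y': 2, 'v': 0}
del 't' → {'x': 7, 'y': 2, 'v': 0}
env['w'] = env['y']+5 = 7 → {'x': 7, 'y': 2, 'v': 0, 'w': 7}
env['h'] = 9 → {'x': 7, 'y': 2, 'v': 0, 'w': 7, 'h': 9}
env['y'] = 2+2 = 4 → {'x': 7, 'y': 4, 'v': 0, 'w': 7, 'h': 9}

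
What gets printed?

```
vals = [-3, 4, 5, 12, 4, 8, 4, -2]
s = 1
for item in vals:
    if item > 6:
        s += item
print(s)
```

item=-3: not >6
item=4: not >6
item=5: not >6
item=12: >6, s = 1+12 = 13
item=4: not >6
item=8: >6, s = 13+8 = 21
item=4: not >6
item=-2: not >6

21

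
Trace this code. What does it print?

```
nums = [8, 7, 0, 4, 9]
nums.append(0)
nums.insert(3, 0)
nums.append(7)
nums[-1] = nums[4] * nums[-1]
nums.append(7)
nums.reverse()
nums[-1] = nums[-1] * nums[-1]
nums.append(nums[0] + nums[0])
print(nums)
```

append 0 → [8, 7, 0, 4, 9, 0]
insert 0 at 3 → [8, 7, 0, 0, 4, 9, 0]
append 7 → [8, 7, 0, 0, 4, 9, 0, 7]
nums[-1] = nums[4]*nums[-1] = 4*7 = 28 → [8, 7, 0, 0, 4, 9, 0, 28]
append 7 → [8, 7, 0, 0, 4, 9, 0, 28, 7]
reverse → [7, 28, 0, 9, 4, 0, 0, 7, 8]
nums[-1] = nums[-1]*nums[-1] = 8*8 = 64 → [7, 28, 0, 9, 4, 0, 0, 7, 64]
append nums[0]+nums[0] = 7+7 = 14 → [7, 28, 0, 9, 4, 0, 0, 7, 64, 14]

[7, 28, 0, 9, 4, 0, 0, 7, 64, 14]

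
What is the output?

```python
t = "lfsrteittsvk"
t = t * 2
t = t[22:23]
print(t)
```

repeat ×2 → 'lfsrteittsvklfsrteittsvk'
slice [22:23] → 'v'

v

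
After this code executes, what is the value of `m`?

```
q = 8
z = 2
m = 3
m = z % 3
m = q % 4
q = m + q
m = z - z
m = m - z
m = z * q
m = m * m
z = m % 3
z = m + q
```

m = 2%3 = 2
m = 8%4 = 0
q = 0+8 = 8
m = 2-2 = 0
m = 0-2 = -2
m = 2*8 = 16
m = 16*16 = 256
z = 256%3 = 1
z = 256+8 = 264

256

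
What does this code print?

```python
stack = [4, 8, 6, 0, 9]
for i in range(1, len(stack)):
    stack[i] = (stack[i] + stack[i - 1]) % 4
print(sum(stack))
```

11

i=1: stack[1] = (8+4)%4 = 0 → [4, 0, 6, 0, 9]
i=2: stack[2] = (6+0)%4 = 2 → [4, 0, 2, 0, 9]
i=3: stack[3] = (0+2)%4 = 2 → [4, 0, 2, 2, 9]
i=4: stack[4] = (9+2)%4 = 3 → [4, 0, 2, 2, 3]
sum = 11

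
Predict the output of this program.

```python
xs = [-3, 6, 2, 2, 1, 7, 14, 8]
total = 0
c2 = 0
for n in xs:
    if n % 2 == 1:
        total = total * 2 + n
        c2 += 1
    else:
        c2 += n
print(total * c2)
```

n=-3: odd, total = 0*2+(-3) = -3; c2=1
n=6: not odd; c2=7
n=2: not odd; c2=9
n=2: not odd; c2=11
n=1: odd, total = (-3)*2+1 = -5; c2=12
n=7: odd, total = (-5)*2+7 = -3; c2=13
n=14: not odd; c2=27
n=8: not odd; c2=35
total*c2 = (-3)*35 = -105

-105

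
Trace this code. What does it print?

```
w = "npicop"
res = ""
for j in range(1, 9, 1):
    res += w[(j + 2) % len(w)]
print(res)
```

copnpico

j=1: add w[3]='c' → 'c'
j=2: add w[4]='o' → 'co'
j=3: add w[5]='p' → 'cop'
j=4: add w[0]='n' → 'copn'
j=5: add w[1]='p' → 'copnp'
j=6: add w[2]='i' → 'copnpi'
j=7: add w[3]='c' → 'copnpic'
j=8: add w[4]='o' → 'copnpico'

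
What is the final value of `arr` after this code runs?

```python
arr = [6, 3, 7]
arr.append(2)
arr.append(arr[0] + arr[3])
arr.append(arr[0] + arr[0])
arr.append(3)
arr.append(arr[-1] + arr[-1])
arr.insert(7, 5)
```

[6, 3, 7, 2, 8, 12, 3, 5, 6]

append 2 → [6, 3, 7, 2]
append arr[0]+arr[3] = 6+2 = 8 → [6, 3, 7, 2, 8]
append arr[0]+arr[0] = 6+6 = 12 → [6, 3, 7, 2, 8, 12]
append 3 → [6, 3, 7, 2, 8, 12, 3]
append arr[-1]+arr[-1] = 3+3 = 6 → [6, 3, 7, 2, 8, 12, 3, 6]
insert 5 at 7 → [6, 3, 7, 2, 8, 12, 3, 5, 6]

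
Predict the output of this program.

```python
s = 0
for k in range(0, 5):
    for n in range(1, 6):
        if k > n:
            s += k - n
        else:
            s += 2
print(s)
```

k=0,n=1: not 0>1, s = 0+2 = 2
k=0,n=2: not 0>2, s = 2+2 = 4
k=0,n=3: not 0>3, s = 4+2 = 6
k=0,n=4: not 0>4, s = 6+2 = 8
k=0,n=5: not 0>5, s = 8+2 = 10
k=1,n=1: not 1>1, s = 10+2 = 12
k=1,n=2: not 1>2, s = 12+2 = 14
k=1,n=3: not 1>3, s = 14+2 = 16
k=1,n=4: not 1>4, s = 16+2 = 18
k=1,n=5: not 1>5, s = 18+2 = 20
k=2,n=1: 2>1, s = 20+1 = 21
k=2,n=2: not 2>2, s = 21+2 = 23
k=2,n=3: not 2>3, s = 23+2 = 25
k=2,n=4: not 2>4, s = 25+2 = 27
k=2,n=5: not 2>5, s = 27+2 = 29
k=3,n=1: 3>1, s = 29+2 = 31
k=3,n=2: 3>2, s = 31+1 = 32
k=3,n=3: not 3>3, s = 32+2 = 34
k=3,n=4: not 3>4, s = 34+2 = 36
k=3,n=5: not 3>5, s = 36+2 = 38
k=4,n=1: 4>1, s = 38+3 = 41
k=4,n=2: 4>2, s = 41+2 = 43
k=4,n=3: 4>3, s = 43+1 = 44
k=4,n=4: not 4>4, s = 44+2 = 46
k=4,n=5: not 4>5, s = 46+2 = 48

48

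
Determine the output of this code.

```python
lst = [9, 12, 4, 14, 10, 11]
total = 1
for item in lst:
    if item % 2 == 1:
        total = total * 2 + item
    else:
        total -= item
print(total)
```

-47

item=9: odd, total = 1*2+9 = 11
item=12: not odd, total = 11-12 = -1
item=4: not odd, total = (-1)-4 = -5
item=14: not odd, total = (-5)-14 = -19
item=10: not odd, total = (-19)-10 = -29
item=11: odd, total = (-29)*2+11 = -47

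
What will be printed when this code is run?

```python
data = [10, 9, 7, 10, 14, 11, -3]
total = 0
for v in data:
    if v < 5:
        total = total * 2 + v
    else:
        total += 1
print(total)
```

9

v=10: not <5, total = 0+1 = 1
v=9: not <5, total = 1+1 = 2
v=7: not <5, total = 2+1 = 3
v=10: not <5, total = 3+1 = 4
v=14: not <5, total = 4+1 = 5
v=11: not <5, total = 5+1 = 6
v=-3: <5, total = 6*2+(-3) = 9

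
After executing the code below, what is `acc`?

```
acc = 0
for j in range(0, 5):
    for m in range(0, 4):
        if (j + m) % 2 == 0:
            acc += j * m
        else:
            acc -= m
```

j=0,m=0: even sum, acc = 0+0 = 0
j=0,m=1: odd sum, acc = 0-1 = -1
j=0,m=2: even sum, acc = (-1)+0 = -1
j=0,m=3: odd sum, acc = (-1)-3 = -4
j=1,m=0: odd sum, acc = (-4)-0 = -4
j=1,m=1: even sum, acc = (-4)+1 = -3
j=1,m=2: odd sum, acc = (-3)-2 = -5
j=1,m=3: even sum, acc = (-5)+3 = -2
j=2,m=0: even sum, acc = (-2)+0 = -2
j=2,m=1: odd sum, acc = (-2)-1 = -3
j=2,m=2: even sum, acc = (-3)+4 = 1
j=2,m=3: odd sum, acc = 1-3 = -2
j=3,m=0: odd sum, acc = (-2)-0 = -2
j=3,m=1: even sum, acc = (-2)+3 = 1
j=3,m=2: odd sum, acc = 1-2 = -1
j=3,m=3: even sum, acc = (-1)+9 = 8
j=4,m=0: even sum, acc = 8+0 = 8
j=4,m=1: odd sum, acc = 8-1 = 7
j=4,m=2: even sum, acc = 7+8 = 15
j=4,m=3: odd sum, acc = 15-3 = 12

12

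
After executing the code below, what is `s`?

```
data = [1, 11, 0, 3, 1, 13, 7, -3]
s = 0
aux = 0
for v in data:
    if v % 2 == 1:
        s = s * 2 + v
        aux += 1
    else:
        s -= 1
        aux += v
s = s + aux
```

510

v=1: odd, s = 0*2+1 = 1; aux=1
v=11: odd, s = 1*2+11 = 13; aux=2
v=0: not odd, s = 13-1 = 12; aux=2
v=3: odd, s = 12*2+3 = 27; aux=3
v=1: odd, s = 27*2+1 = 55; aux=4
v=13: odd, s = 55*2+13 = 123; aux=5
v=7: odd, s = 123*2+7 = 253; aux=6
v=-3: odd, s = 253*2+(-3) = 503; aux=7
s+aux = 503+7 = 510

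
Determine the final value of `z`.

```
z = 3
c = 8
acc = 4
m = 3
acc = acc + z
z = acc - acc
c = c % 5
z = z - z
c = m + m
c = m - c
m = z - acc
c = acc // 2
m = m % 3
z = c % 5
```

acc = 4+3 = 7
z = 7-7 = 0
c = 8%5 = 3
z = 0-0 = 0
c = 3+3 = 6
c = 3-6 = -3
m = 0-7 = -7
c = 7//2 = 3
m = (-7)%3 = 2
z = 3%5 = 3

3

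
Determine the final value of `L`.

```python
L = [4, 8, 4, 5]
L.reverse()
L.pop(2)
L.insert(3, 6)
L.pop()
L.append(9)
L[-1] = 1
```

reverse → [5, 4, 8, 4]
pop(2) removes 8 → [5, 4, 4]
insert 6 at 3 → [5, 4, 4, 6]
pop() removes 6 → [5, 4, 4]
append 9 → [5, 4, 4, 9]
L[-1] = 1 → [5, 4, 4, 1]

[5, 4, 4, 1]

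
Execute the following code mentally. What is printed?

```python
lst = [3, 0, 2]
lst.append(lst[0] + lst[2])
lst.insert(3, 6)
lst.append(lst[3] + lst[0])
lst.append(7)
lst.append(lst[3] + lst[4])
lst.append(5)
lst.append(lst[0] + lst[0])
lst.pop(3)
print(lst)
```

append lst[0]+lst[2] = 3+2 = 5 → [3, 0, 2, 5]
insert 6 at 3 → [3, 0, 2, 6, 5]
append lst[3]+lst[0] = 6+3 = 9 → [3, 0, 2, 6, 5, 9]
append 7 → [3, 0, 2, 6, 5, 9, 7]
append lst[3]+lst[4] = 6+5 = 11 → [3, 0, 2, 6, 5, 9, 7, 11]
append 5 → [3, 0, 2, 6, 5, 9, 7, 11, 5]
append lst[0]+lst[0] = 3+3 = 6 → [3, 0, 2, 6, 5, 9, 7, 11, 5, 6]
pop(3) removes 6 → [3, 0, 2, 5, 9, 7, 11, 5, 6]

[3, 0, 2, 5, 9, 7, 11, 5, 6]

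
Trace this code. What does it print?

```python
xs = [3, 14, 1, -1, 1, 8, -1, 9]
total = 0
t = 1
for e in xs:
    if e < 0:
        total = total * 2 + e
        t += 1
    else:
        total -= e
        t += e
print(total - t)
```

e=3: not <0, total = 0-3 = -3; t=4
e=14: not <0, total = (-3)-14 = -17; t=18
e=1: not <0, total = (-17)-1 = -18; t=19
e=-1: <0, total = (-18)*2+(-1) = -37; t=20
e=1: not <0, total = (-37)-1 = -38; t=21
e=8: not <0, total = (-38)-8 = -46; t=29
e=-1: <0, total = (-46)*2+(-1) = -93; t=30
e=9: not <0, total = (-93)-9 = -102; t=39
total-t = (-102)-39 = -141

-141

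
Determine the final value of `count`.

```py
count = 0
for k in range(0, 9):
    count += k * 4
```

144

k=0: count = 0+0*4 = 0
k=1: count = 0+1*4 = 4
k=2: count = 4+2*4 = 12
k=3: count = 12+3*4 = 24
k=4: count = 24+4*4 = 40
k=5: count = 40+5*4 = 60
k=6: count = 60+6*4 = 84
k=7: count = 84+7*4 = 112
k=8: count = 112+8*4 = 144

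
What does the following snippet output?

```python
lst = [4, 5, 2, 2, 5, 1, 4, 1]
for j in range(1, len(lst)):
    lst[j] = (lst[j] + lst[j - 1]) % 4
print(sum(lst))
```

j=1: lst[1] = (5+4)%4 = 1 → [4, 1, 2, 2, 5, 1, 4, 1]
j=2: lst[2] = (2+1)%4 = 3 → [4, 1, 3, 2, 5, 1, 4, 1]
j=3: lst[3] = (2+3)%4 = 1 → [4, 1, 3, 1, 5, 1, 4, 1]
j=4: lst[4] = (5+1)%4 = 2 → [4, 1, 3, 1, 2, 1, 4, 1]
j=5: lst[5] = (1+2)%4 = 3 → [4, 1, 3, 1, 2, 3, 4, 1]
j=6: lst[6] = (4+3)%4 = 3 → [4, 1, 3, 1, 2, 3, 3, 1]
j=7: lst[7] = (1+3)%4 = 0 → [4, 1, 3, 1, 2, 3, 3, 0]
sum = 17

17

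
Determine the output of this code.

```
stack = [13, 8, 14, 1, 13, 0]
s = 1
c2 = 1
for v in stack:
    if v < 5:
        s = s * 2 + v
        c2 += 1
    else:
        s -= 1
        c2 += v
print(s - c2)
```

-59

v=13: not <5, s = 1-1 = 0; c2=14
v=8: not <5, s = 0-1 = -1; c2=22
v=14: not <5, s = (-1)-1 = -2; c2=36
v=1: <5, s = (-2)*2+1 = -3; c2=37
v=13: not <5, s = (-3)-1 = -4; c2=50
v=0: <5, s = (-4)*2+0 = -8; c2=51
s-c2 = (-8)-51 = -59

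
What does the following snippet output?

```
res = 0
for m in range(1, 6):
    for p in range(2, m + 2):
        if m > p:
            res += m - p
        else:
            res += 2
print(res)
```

28

m=1,p=2: not 1>2, res = 0+2 = 2
m=2,p=2: not 2>2, res = 2+2 = 4
m=2,p=3: not 2>3, res = 4+2 = 6
m=3,p=2: 3>2, res = 6+1 = 7
m=3,p=3: not 3>3, res = 7+2 = 9
m=3,p=4: not 3>4, res = 9+2 = 11
m=4,p=2: 4>2, res = 11+2 = 13
m=4,p=3: 4>3, res = 13+1 = 14
m=4,p=4: not 4>4, res = 14+2 = 16
m=4,p=5: not 4>5, res = 16+2 = 18
m=5,p=2: 5>2, res = 18+3 = 21
m=5,p=3: 5>3, res = 21+2 = 23
m=5,p=4: 5>4, res = 23+1 = 24
m=5,p=5: not 5>5, res = 24+2 = 26
m=5,p=6: not 5>6, res = 26+2 = 28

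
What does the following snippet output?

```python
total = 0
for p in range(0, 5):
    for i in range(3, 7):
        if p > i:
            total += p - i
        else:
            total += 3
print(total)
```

58

p=0,i=3: not 0>3, total = 0+3 = 3
p=0,i=4: not 0>4, total = 3+3 = 6
p=0,i=5: not 0>5, total = 6+3 = 9
p=0,i=6: not 0>6, total = 9+3 = 12
p=1,i=3: not 1>3, total = 12+3 = 15
p=1,i=4: not 1>4, total = 15+3 = 18
p=1,i=5: not 1>5, total = 18+3 = 21
p=1,i=6: not 1>6, total = 21+3 = 24
p=2,i=3: not 2>3, total = 24+3 = 27
p=2,i=4: not 2>4, total = 27+3 = 30
p=2,i=5: not 2>5, total = 30+3 = 33
p=2,i=6: not 2>6, total = 33+3 = 36
p=3,i=3: not 3>3, total = 36+3 = 39
p=3,i=4: not 3>4, total = 39+3 = 42
p=3,i=5: not 3>5, total = 42+3 = 45
p=3,i=6: not 3>6, total = 45+3 = 48
p=4,i=3: 4>3, total = 48+1 = 49
p=4,i=4: not 4>4, total = 49+3 = 52
p=4,i=5: not 4>5, total = 52+3 = 55
p=4,i=6: not 4>6, total = 55+3 = 58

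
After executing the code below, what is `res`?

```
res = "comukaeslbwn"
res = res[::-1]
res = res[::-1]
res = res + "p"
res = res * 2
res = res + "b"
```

'comukaeslbwnpcomukaeslbwnpb'

reverse → 'nwblseakumoc'
reverse → 'comukaeslbwn'
+ 'p' → 'comukaeslbwnp'
repeat ×2 → 'comukaeslbwnpcomukaeslbwnp'
+ 'b' → 'comukaeslbwnpcomukaeslbwnpb'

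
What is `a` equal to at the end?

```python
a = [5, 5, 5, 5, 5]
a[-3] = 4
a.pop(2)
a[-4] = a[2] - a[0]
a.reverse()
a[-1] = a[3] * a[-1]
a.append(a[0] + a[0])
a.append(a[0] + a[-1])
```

a[-3] = 4 → [5, 5, 4, 5, 5]
pop(2) removes 4 → [5, 5, 5, 5]
a[-4] = a[2]-a[0] = 5-5 = 0 → [0, 5, 5, 5]
reverse → [5, 5, 5, 0]
a[-1] = a[3]*a[-1] = 0*0 = 0 → [5, 5, 5, 0]
append a[0]+a[0] = 5+5 = 10 → [5, 5, 5, 0, 10]
append a[0]+a[-1] = 5+10 = 15 → [5, 5, 5, 0, 10, 15]

[5, 5, 5, 0, 10, 15]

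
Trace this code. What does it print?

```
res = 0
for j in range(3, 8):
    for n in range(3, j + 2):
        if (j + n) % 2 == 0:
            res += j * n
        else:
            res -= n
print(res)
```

175

j=3,n=3: even sum, res = 0+9 = 9
j=3,n=4: odd sum, res = 9-4 = 5
j=4,n=3: odd sum, res = 5-3 = 2
j=4,n=4: even sum, res = 2+16 = 18
j=4,n=5: odd sum, res = 18-5 = 13
j=5,n=3: even sum, res = 13+15 = 28
j=5,n=4: odd sum, res = 28-4 = 24
j=5,n=5: even sum, res = 24+25 = 49
j=5,n=6: odd sum, res = 49-6 = 43
j=6,n=3: odd sum, res = 43-3 = 40
j=6,n=4: even sum, res = 40+24 = 64
j=6,n=5: odd sum, res = 64-5 = 59
j=6,n=6: even sum, res = 59+36 = 95
j=6,n=7: odd sum, res = 95-7 = 88
j=7,n=3: even sum, res = 88+21 = 109
j=7,n=4: odd sum, res = 109-4 = 105
j=7,n=5: even sum, res = 105+35 = 140
j=7,n=6: odd sum, res = 140-6 = 134
j=7,n=7: even sum, res = 134+49 = 183
j=7,n=8: odd sum, res = 183-8 = 175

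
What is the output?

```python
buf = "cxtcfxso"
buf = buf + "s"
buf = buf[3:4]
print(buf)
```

c

+ 's' → 'cxtcfxsos'
slice [3:4] → 'c'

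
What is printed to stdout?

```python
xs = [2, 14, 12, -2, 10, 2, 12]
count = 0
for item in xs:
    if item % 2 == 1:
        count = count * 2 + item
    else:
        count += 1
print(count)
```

item=2: not odd, count = 0+1 = 1
item=14: not odd, count = 1+1 = 2
item=12: not odd, count = 2+1 = 3
item=-2: not odd, count = 3+1 = 4
item=10: not odd, count = 4+1 = 5
item=2: not odd, count = 5+1 = 6
item=12: not odd, count = 6+1 = 7

7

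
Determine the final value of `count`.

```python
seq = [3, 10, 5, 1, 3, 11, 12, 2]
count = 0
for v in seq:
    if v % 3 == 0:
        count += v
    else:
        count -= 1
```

v=3: %3==0, count = 0+3 = 3
v=10: not %3==0, count = 3-1 = 2
v=5: not %3==0, count = 2-1 = 1
v=1: not %3==0, count = 1-1 = 0
v=3: %3==0, count = 0+3 = 3
v=11: not %3==0, count = 3-1 = 2
v=12: %3==0, count = 2+12 = 14
v=2: not %3==0, count = 14-1 = 13

13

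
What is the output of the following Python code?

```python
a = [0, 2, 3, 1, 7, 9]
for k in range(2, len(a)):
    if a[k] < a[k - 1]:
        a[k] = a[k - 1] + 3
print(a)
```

k=2: 3>=2, unchanged → [0, 2, 3, 1, 7, 9]
k=3: 1<3, a[3] = 3+3 = 6 → [0, 2, 3, 6, 7, 9]
k=4: 7>=6, unchanged → [0, 2, 3, 6, 7, 9]
k=5: 9>=7, unchanged → [0, 2, 3, 6, 7, 9]

[0, 2, 3, 6, 7, 9]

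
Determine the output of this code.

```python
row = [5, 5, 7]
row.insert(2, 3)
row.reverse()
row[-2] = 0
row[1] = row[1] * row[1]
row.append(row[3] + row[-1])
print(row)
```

insert 3 at 2 → [5, 5, 3, 7]
reverse → [7, 3, 5, 5]
row[-2] = 0 → [7, 3, 0, 5]
row[1] = row[1]*row[1] = 3*3 = 9 → [7, 9, 0, 5]
append row[3]+row[-1] = 5+5 = 10 → [7, 9, 0, 5, 10]

[7, 9, 0, 5, 10]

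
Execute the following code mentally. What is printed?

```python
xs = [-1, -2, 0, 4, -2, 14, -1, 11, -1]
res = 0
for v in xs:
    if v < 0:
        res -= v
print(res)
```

v=-1: <0, res = 0-(-1) = 1
v=-2: <0, res = 1-(-2) = 3
v=0: not <0
v=4: not <0
v=-2: <0, res = 3-(-2) = 5
v=14: not <0
v=-1: <0, res = 5-(-1) = 6
v=11: not <0
v=-1: <0, res = 6-(-1) = 7

7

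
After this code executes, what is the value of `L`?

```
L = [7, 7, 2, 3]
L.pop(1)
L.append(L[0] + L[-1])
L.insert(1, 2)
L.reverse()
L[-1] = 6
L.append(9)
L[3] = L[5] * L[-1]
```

[10, 3, 2, 81, 6, 9]

pop(1) removes 7 → [7, 2, 3]
append L[0]+L[-1] = 7+3 = 10 → [7, 2, 3, 10]
insert 2 at 1 → [7, 2, 2, 3, 10]
reverse → [10, 3, 2, 2, 7]
L[-1] = 6 → [10, 3, 2, 2, 6]
append 9 → [10, 3, 2, 2, 6, 9]
L[3] = L[5]*L[-1] = 9*9 = 81 → [10, 3, 2, 81, 6, 9]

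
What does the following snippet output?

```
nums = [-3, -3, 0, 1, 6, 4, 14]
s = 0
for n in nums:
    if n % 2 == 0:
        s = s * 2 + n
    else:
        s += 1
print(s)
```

86

n=-3: not even, s = 0+1 = 1
n=-3: not even, s = 1+1 = 2
n=0: even, s = 2*2+0 = 4
n=1: not even, s = 4+1 = 5
n=6: even, s = 5*2+6 = 16
n=4: even, s = 16*2+4 = 36
n=14: even, s = 36*2+14 = 86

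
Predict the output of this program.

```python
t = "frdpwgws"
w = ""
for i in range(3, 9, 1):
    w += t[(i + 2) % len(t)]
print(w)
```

gwsfrd

i=3: add t[5]='g' → 'g'
i=4: add t[6]='w' → 'gw'
i=5: add t[7]='s' → 'gws'
i=6: add t[0]='f' → 'gwsf'
i=7: add t[1]='r' → 'gwsfr'
i=8: add t[2]='d' → 'gwsfrd'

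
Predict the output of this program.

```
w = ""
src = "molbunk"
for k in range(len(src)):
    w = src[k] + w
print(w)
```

knublom

k=0: prepend 'm' → 'm'
k=1: prepend 'o' → 'om'
k=2: prepend 'l' → 'lom'
k=3: prepend 'b' → 'blom'
k=4: prepend 'u' → 'ublom'
k=5: prepend 'n' → 'nublom'
k=6: prepend 'k' → 'knublom'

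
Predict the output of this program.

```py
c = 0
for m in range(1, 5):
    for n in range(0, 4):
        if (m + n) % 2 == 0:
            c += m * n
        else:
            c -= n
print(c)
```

m=1,n=0: odd sum, c = 0-0 = 0
m=1,n=1: even sum, c = 0+1 = 1
m=1,n=2: odd sum, c = 1-2 = -1
m=1,n=3: even sum, c = (-1)+3 = 2
m=2,n=0: even sum, c = 2+0 = 2
m=2,n=1: odd sum, c = 2-1 = 1
m=2,n=2: even sum, c = 1+4 = 5
m=2,n=3: odd sum, c = 5-3 = 2
m=3,n=0: odd sum, c = 2-0 = 2
m=3,n=1: even sum, c = 2+3 = 5
m=3,n=2: odd sum, c = 5-2 = 3
m=3,n=3: even sum, c = 3+9 = 12
m=4,n=0: even sum, c = 12+0 = 12
m=4,n=1: odd sum, c = 12-1 = 11
m=4,n=2: even sum, c = 11+8 = 19
m=4,n=3: odd sum, c = 19-3 = 16

16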